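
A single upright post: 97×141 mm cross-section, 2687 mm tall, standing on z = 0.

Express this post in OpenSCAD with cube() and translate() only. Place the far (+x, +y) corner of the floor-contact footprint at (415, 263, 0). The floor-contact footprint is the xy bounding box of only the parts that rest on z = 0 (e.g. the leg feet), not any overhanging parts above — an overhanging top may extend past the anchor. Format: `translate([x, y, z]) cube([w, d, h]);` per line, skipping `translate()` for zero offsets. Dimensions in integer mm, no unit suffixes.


translate([318, 122, 0]) cube([97, 141, 2687]);


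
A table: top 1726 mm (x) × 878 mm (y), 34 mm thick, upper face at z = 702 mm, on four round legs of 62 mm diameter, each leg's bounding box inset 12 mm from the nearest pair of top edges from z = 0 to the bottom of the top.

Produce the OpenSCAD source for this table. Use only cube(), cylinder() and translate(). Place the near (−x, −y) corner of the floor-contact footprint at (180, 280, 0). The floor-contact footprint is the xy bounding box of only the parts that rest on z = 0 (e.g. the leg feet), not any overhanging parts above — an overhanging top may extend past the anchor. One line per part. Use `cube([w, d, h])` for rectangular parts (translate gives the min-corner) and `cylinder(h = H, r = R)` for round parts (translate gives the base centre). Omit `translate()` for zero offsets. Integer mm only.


translate([168, 268, 668]) cube([1726, 878, 34]);
translate([211, 311, 0]) cylinder(h = 668, r = 31);
translate([1851, 311, 0]) cylinder(h = 668, r = 31);
translate([211, 1103, 0]) cylinder(h = 668, r = 31);
translate([1851, 1103, 0]) cylinder(h = 668, r = 31);


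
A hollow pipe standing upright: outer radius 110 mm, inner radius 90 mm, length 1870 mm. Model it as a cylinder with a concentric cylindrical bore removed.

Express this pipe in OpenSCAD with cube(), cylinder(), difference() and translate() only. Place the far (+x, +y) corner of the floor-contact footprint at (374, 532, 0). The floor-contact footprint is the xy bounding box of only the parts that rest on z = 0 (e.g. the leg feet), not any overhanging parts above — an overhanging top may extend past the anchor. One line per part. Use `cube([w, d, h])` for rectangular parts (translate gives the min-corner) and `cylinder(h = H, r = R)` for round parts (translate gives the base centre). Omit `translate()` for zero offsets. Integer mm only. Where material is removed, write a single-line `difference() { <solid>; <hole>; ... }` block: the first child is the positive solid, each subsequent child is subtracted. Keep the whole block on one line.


difference() { translate([264, 422, 0]) cylinder(h = 1870, r = 110); translate([264, 422, 0]) cylinder(h = 1870, r = 90); }


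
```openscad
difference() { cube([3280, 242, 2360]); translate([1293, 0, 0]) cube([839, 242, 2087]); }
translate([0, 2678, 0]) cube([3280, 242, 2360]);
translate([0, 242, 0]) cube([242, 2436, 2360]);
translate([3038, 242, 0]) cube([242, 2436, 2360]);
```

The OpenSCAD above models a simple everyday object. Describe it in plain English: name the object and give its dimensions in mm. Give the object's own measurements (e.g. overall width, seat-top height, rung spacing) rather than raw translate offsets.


A single room: four walls, each 2360 mm tall and 242 mm thick, enclosing an outside footprint 3280×2920 mm (x × y), no floor or roof. The front and back walls (−y and +y sides) run the full x-width; the side walls fit between their inner faces. A door opening 839 mm wide and 2087 mm tall is cut through the front wall from the floor up, its −x edge 1293 mm from the wall's −x end.


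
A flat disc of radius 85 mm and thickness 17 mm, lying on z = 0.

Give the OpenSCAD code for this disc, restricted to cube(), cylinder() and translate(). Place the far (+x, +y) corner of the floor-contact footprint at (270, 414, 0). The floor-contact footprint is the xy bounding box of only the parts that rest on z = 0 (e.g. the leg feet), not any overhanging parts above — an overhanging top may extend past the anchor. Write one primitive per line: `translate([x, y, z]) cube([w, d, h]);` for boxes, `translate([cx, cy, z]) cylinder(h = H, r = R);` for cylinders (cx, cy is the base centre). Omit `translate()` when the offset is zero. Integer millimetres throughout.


translate([185, 329, 0]) cylinder(h = 17, r = 85);


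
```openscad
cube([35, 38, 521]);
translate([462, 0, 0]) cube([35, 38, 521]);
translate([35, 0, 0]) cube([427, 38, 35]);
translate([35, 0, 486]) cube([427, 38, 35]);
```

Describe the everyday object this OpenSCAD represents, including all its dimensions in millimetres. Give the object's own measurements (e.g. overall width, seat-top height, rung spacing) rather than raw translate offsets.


A rectangular picture frame lying in the x–z plane (depth along y). The opening is 427 mm wide (x) by 451 mm tall (z), surrounded by a border 35 mm wide on all four sides. The frame is 38 mm deep and is made of two full-height vertical stiles with two horizontal rails fitted between them.


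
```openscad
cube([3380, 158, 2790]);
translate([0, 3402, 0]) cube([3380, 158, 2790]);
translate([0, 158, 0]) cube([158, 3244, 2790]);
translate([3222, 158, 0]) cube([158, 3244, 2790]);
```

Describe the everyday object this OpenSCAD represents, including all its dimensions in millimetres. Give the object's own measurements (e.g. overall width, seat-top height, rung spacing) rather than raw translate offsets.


The wall frame of a small rectangular building: four walls, each 2790 mm tall and 158 mm thick, enclosing a footprint 3380 mm (x) by 3560 mm (y) outside-to-outside, with no floor or roof. The front and back walls (the −y and +y sides) span the full width; the two side walls fit between them.


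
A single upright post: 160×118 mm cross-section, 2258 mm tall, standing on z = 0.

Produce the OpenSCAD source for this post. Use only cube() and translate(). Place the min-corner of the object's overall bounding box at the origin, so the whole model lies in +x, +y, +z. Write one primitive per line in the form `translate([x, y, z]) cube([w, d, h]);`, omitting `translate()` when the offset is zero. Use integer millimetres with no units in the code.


cube([160, 118, 2258]);


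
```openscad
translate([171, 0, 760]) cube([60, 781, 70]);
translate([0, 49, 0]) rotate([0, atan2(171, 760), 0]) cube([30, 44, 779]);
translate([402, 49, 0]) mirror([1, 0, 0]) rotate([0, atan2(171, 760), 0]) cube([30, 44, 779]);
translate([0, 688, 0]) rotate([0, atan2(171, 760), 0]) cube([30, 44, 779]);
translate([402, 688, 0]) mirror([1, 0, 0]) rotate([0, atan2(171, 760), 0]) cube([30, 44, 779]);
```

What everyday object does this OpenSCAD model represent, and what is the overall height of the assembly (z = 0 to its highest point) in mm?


A sawhorse. The overall height is 830 mm.

A beam across two mirrored pairs of raked legs — a sawhorse. The beam's underside is at z = 760 (matching the legs' vertical rise in atan2(171, 760)) and the beam is 70 mm tall, so its top is at 760 + 70 = 830 mm. The raked legs top out at the beam's underside, so that is the highest point.


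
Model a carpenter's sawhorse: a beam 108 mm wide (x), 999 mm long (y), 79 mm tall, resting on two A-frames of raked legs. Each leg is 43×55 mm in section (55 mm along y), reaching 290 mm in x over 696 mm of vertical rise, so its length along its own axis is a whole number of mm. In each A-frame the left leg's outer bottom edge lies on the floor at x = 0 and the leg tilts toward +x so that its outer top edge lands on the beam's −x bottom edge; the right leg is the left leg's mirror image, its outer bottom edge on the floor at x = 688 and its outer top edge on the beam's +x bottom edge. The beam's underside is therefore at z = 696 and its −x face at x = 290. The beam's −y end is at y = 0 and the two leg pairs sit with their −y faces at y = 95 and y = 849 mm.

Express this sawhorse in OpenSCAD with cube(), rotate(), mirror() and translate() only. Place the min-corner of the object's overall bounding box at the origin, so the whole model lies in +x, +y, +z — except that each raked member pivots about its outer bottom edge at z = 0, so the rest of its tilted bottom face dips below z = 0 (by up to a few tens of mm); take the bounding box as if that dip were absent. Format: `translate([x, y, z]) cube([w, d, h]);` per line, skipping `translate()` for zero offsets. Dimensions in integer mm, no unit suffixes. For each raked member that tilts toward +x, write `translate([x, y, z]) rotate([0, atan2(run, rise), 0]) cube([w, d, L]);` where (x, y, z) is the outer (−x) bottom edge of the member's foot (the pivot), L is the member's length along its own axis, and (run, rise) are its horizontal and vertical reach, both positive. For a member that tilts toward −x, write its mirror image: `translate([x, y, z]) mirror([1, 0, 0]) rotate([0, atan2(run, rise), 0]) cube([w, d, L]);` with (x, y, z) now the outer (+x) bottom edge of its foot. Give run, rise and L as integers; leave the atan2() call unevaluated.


translate([290, 0, 696]) cube([108, 999, 79]);
translate([0, 95, 0]) rotate([0, atan2(290, 696), 0]) cube([43, 55, 754]);
translate([688, 95, 0]) mirror([1, 0, 0]) rotate([0, atan2(290, 696), 0]) cube([43, 55, 754]);
translate([0, 849, 0]) rotate([0, atan2(290, 696), 0]) cube([43, 55, 754]);
translate([688, 849, 0]) mirror([1, 0, 0]) rotate([0, atan2(290, 696), 0]) cube([43, 55, 754]);


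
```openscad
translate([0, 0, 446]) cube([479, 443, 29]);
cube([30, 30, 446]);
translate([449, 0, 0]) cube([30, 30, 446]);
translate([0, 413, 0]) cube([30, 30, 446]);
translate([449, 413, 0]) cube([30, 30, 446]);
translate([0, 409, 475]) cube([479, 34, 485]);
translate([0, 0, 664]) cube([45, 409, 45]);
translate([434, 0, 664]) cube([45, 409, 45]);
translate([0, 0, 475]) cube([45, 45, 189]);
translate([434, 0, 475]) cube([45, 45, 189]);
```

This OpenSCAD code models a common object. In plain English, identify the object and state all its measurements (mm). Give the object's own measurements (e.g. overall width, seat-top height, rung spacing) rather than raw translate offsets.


A chair. The seat is a 479×443×29 mm slab with its top at z = 475 mm, on four 30×30 mm corner legs (flush with the seat edges, standing on z = 0). A flat backrest 34 mm thick, 485 mm tall, spans the full seat width and rises from the seat top along its +y edge, rear face flush with the rear of the seat. Two armrests of 45×45 mm section run along each side from the seat's front edge to the front of the backrest, top faces 234 mm above the seat top and outer faces flush with the seat's x-edges; a 45×45 mm post under the front of each armrest stands on the seat at the front corner.


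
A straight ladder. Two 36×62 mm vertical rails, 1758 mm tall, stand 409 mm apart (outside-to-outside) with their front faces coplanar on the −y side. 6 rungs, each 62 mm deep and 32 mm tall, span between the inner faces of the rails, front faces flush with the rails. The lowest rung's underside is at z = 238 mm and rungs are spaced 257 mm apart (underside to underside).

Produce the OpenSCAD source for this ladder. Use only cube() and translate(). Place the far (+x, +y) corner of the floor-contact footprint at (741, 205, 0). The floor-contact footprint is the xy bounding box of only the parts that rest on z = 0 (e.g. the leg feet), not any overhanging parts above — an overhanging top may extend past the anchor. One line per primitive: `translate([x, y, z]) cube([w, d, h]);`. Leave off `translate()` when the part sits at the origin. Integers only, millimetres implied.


// rung span = 409 - 2*36 = 337
// rung[k] z = 238 + k*257
translate([332, 143, 0]) cube([36, 62, 1758]);
translate([705, 143, 0]) cube([36, 62, 1758]);
translate([368, 143, 238]) cube([337, 62, 32]);
translate([368, 143, 495]) cube([337, 62, 32]);
translate([368, 143, 752]) cube([337, 62, 32]);
translate([368, 143, 1009]) cube([337, 62, 32]);
translate([368, 143, 1266]) cube([337, 62, 32]);
translate([368, 143, 1523]) cube([337, 62, 32]);


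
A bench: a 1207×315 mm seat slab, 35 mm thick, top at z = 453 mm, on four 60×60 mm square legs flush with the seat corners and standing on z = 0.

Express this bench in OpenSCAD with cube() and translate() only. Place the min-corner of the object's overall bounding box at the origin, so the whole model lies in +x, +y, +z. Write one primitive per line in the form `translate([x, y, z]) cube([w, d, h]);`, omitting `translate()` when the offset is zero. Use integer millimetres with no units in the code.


translate([0, 0, 418]) cube([1207, 315, 35]);
cube([60, 60, 418]);
translate([0, 255, 0]) cube([60, 60, 418]);
translate([1147, 0, 0]) cube([60, 60, 418]);
translate([1147, 255, 0]) cube([60, 60, 418]);


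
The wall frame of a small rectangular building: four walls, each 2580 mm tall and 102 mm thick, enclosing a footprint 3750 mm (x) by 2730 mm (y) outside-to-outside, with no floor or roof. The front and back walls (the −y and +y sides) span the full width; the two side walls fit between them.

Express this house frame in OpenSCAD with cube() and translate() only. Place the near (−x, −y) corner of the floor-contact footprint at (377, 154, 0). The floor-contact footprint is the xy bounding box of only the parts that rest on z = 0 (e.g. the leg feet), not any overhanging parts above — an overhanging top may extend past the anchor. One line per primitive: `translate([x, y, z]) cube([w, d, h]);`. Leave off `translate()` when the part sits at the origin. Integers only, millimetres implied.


translate([377, 154, 0]) cube([3750, 102, 2580]);
translate([377, 2782, 0]) cube([3750, 102, 2580]);
translate([377, 256, 0]) cube([102, 2526, 2580]);
translate([4025, 256, 0]) cube([102, 2526, 2580]);


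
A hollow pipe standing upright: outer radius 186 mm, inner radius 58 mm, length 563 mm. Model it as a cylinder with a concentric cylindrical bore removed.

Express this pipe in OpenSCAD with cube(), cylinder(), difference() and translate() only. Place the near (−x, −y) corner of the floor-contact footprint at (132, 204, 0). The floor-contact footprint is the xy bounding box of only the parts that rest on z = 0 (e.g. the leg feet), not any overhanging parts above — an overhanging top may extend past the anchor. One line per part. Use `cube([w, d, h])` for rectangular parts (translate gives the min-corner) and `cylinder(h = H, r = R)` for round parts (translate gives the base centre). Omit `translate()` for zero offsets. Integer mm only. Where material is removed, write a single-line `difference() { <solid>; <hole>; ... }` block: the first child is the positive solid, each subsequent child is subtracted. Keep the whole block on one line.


difference() { translate([318, 390, 0]) cylinder(h = 563, r = 186); translate([318, 390, 0]) cylinder(h = 563, r = 58); }


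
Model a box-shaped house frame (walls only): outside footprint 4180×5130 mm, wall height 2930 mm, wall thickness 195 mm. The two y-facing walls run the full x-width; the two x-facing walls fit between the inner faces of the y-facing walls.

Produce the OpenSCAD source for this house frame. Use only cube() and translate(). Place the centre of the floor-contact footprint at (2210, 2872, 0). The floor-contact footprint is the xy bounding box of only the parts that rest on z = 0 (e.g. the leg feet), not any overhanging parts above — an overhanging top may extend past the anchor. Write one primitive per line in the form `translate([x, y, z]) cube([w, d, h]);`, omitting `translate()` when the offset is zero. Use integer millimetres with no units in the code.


translate([120, 307, 0]) cube([4180, 195, 2930]);
translate([120, 5242, 0]) cube([4180, 195, 2930]);
translate([120, 502, 0]) cube([195, 4740, 2930]);
translate([4105, 502, 0]) cube([195, 4740, 2930]);


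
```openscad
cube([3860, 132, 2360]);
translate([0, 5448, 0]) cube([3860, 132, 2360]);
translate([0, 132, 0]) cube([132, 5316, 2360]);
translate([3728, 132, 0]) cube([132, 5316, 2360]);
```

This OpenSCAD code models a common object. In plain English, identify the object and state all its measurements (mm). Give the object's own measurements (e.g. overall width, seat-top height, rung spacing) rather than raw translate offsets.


The wall frame of a small rectangular building: four walls, each 2360 mm tall and 132 mm thick, enclosing a footprint 3860 mm (x) by 5580 mm (y) outside-to-outside, with no floor or roof. The front and back walls (the −y and +y sides) span the full width; the two side walls fit between them.


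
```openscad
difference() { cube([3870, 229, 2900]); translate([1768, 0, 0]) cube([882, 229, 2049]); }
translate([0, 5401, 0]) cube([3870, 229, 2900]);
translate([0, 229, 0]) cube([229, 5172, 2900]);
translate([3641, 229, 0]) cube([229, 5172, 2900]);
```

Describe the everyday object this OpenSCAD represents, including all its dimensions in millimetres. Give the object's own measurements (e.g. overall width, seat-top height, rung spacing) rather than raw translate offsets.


A single room: four walls, each 2900 mm tall and 229 mm thick, enclosing an outside footprint 3870×5630 mm (x × y), no floor or roof. The front and back walls (−y and +y sides) run the full x-width; the side walls fit between their inner faces. A door opening 882 mm wide and 2049 mm tall is cut through the front wall from the floor up, its −x edge 1768 mm from the wall's −x end.


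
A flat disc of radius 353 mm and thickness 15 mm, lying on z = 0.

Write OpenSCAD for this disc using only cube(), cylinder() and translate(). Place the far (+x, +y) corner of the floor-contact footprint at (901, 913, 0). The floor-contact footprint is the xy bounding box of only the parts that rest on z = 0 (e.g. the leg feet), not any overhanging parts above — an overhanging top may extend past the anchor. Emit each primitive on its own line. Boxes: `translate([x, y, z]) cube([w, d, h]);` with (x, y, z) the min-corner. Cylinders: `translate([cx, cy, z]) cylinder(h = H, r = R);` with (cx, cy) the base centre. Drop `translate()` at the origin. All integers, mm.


translate([548, 560, 0]) cylinder(h = 15, r = 353);


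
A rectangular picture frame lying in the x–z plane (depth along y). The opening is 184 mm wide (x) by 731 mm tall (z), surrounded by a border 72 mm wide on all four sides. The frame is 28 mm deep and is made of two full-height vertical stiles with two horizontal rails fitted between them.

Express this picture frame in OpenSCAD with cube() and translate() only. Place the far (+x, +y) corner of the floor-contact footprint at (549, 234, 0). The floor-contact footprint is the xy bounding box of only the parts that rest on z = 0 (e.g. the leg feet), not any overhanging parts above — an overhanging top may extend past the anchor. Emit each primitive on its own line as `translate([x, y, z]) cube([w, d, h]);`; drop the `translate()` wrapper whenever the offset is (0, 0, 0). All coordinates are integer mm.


translate([221, 206, 0]) cube([72, 28, 875]);
translate([477, 206, 0]) cube([72, 28, 875]);
translate([293, 206, 0]) cube([184, 28, 72]);
translate([293, 206, 803]) cube([184, 28, 72]);


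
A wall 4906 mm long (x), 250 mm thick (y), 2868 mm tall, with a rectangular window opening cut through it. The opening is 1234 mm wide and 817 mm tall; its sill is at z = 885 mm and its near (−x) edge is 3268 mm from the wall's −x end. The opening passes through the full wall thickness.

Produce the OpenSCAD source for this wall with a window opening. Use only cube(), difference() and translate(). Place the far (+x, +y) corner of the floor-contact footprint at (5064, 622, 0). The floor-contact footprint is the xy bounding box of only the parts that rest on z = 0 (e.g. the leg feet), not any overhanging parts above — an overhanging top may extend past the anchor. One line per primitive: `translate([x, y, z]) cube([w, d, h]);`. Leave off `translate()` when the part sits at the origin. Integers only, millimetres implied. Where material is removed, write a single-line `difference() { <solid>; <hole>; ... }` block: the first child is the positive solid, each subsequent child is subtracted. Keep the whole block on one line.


difference() { translate([158, 372, 0]) cube([4906, 250, 2868]); translate([3426, 372, 885]) cube([1234, 250, 817]); }


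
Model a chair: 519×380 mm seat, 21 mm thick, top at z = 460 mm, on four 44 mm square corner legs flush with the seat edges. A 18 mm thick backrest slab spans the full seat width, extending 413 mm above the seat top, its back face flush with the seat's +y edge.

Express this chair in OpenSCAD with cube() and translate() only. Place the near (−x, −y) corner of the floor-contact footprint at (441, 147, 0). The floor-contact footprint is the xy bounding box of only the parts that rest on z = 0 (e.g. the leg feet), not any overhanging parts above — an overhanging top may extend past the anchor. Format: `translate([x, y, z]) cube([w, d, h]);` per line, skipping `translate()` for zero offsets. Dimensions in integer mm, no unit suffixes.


translate([441, 147, 439]) cube([519, 380, 21]);
translate([441, 147, 0]) cube([44, 44, 439]);
translate([916, 147, 0]) cube([44, 44, 439]);
translate([441, 483, 0]) cube([44, 44, 439]);
translate([916, 483, 0]) cube([44, 44, 439]);
translate([441, 509, 460]) cube([519, 18, 413]);


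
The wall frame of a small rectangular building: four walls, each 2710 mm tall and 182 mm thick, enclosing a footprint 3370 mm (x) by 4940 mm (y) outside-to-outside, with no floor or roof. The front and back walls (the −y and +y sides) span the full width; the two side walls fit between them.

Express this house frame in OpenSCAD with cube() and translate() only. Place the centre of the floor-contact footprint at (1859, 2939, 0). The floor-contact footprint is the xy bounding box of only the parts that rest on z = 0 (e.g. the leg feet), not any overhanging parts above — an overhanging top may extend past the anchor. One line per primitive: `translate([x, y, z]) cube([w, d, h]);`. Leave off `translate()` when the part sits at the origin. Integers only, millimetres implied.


translate([174, 469, 0]) cube([3370, 182, 2710]);
translate([174, 5227, 0]) cube([3370, 182, 2710]);
translate([174, 651, 0]) cube([182, 4576, 2710]);
translate([3362, 651, 0]) cube([182, 4576, 2710]);


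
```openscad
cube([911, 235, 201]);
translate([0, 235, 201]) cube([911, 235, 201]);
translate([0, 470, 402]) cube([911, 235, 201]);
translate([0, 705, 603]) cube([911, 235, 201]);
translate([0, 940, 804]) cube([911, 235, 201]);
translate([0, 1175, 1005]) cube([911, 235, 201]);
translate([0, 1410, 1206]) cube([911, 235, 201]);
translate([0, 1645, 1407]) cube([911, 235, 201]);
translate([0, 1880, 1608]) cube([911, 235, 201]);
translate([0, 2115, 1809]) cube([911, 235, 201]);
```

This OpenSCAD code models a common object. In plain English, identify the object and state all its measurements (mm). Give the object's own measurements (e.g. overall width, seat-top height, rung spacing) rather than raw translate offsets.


A straight staircase of 10 solid steps. Each step is 911 mm wide (x), 235 mm deep (y, the going) and 201 mm tall (the rise). The first step rests on the floor; each subsequent step sits one going further in +y and one rise higher in +z, directly behind and above the previous step with no overlap.


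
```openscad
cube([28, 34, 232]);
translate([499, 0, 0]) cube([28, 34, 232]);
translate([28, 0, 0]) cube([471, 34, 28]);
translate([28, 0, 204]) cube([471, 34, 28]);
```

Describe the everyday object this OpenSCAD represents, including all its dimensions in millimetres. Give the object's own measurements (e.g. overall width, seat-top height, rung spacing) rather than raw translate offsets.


A rectangular picture frame lying in the x–z plane (depth along y). The opening is 471 mm wide (x) by 176 mm tall (z), surrounded by a border 28 mm wide on all four sides. The frame is 34 mm deep and is made of two full-height vertical stiles with two horizontal rails fitted between them.


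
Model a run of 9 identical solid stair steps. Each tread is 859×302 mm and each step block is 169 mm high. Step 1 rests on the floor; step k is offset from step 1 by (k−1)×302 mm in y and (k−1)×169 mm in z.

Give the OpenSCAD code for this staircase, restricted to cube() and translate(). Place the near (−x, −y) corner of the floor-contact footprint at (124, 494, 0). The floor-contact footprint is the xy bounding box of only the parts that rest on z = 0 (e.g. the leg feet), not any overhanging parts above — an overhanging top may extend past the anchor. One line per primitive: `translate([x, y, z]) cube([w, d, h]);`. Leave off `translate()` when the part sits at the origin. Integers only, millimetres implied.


translate([124, 494, 0]) cube([859, 302, 169]);
translate([124, 796, 169]) cube([859, 302, 169]);
translate([124, 1098, 338]) cube([859, 302, 169]);
translate([124, 1400, 507]) cube([859, 302, 169]);
translate([124, 1702, 676]) cube([859, 302, 169]);
translate([124, 2004, 845]) cube([859, 302, 169]);
translate([124, 2306, 1014]) cube([859, 302, 169]);
translate([124, 2608, 1183]) cube([859, 302, 169]);
translate([124, 2910, 1352]) cube([859, 302, 169]);


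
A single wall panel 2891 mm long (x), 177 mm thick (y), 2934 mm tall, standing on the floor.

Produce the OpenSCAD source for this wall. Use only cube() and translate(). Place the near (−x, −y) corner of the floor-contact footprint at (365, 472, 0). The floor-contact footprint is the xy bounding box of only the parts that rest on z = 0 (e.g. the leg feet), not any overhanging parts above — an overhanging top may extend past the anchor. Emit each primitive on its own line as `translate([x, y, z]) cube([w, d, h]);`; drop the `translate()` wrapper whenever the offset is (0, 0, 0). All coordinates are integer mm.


translate([365, 472, 0]) cube([2891, 177, 2934]);


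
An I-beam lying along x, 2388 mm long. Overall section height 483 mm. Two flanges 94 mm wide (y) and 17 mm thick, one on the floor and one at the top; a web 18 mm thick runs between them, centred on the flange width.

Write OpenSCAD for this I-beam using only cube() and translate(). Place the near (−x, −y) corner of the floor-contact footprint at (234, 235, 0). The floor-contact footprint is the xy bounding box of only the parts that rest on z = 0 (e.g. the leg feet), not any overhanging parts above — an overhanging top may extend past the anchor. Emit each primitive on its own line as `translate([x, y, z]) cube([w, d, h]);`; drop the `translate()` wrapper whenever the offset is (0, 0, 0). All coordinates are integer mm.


translate([234, 235, 0]) cube([2388, 94, 17]);
translate([234, 273, 17]) cube([2388, 18, 449]);
translate([234, 235, 466]) cube([2388, 94, 17]);


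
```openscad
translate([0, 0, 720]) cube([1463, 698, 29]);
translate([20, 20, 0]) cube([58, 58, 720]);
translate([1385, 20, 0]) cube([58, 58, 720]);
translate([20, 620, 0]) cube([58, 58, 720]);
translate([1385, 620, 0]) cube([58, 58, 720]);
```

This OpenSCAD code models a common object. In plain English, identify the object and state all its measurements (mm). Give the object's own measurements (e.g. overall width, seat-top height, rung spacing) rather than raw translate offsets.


A rectangular dining table. The top is 1463×698×29 mm with its upper surface at z = 749 mm. It stands on four 58×58 mm square legs, each inset 20 mm from the nearest pair of top edges, running from the floor to the underside of the top.


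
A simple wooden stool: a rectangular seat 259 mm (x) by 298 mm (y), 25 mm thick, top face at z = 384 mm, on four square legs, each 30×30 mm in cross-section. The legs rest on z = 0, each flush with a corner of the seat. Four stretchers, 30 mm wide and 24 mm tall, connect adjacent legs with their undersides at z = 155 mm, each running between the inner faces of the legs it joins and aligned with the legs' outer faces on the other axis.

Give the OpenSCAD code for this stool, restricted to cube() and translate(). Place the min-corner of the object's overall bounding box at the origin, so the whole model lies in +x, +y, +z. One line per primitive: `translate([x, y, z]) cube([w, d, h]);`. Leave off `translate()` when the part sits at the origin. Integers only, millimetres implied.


// leg_h = 384 - 25 = 359
// stretcher span = 259 - 2*30 = 199
translate([0, 0, 359]) cube([259, 298, 25]);
cube([30, 30, 359]);
translate([229, 0, 0]) cube([30, 30, 359]);
translate([0, 268, 0]) cube([30, 30, 359]);
translate([229, 268, 0]) cube([30, 30, 359]);
translate([30, 0, 155]) cube([199, 30, 24]);
translate([30, 268, 155]) cube([199, 30, 24]);
translate([0, 30, 155]) cube([30, 238, 24]);
translate([229, 30, 155]) cube([30, 238, 24]);


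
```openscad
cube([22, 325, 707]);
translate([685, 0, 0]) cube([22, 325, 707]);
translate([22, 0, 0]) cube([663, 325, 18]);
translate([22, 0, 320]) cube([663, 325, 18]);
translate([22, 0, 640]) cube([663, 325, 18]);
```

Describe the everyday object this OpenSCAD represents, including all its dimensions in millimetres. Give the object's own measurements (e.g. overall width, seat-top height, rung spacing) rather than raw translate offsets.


An open bookshelf. Two side panels, each 22 mm thick, 325 mm deep and 707 mm tall, stand 707 mm apart (outside-to-outside). Between them sit 3 shelves, each 18 mm thick and 325 mm deep, spanning the full gap between the sides. The bottom shelf rests on the floor (its underside at z = 0) and the clear gap between one shelf's top and the next shelf's underside is 302 mm.


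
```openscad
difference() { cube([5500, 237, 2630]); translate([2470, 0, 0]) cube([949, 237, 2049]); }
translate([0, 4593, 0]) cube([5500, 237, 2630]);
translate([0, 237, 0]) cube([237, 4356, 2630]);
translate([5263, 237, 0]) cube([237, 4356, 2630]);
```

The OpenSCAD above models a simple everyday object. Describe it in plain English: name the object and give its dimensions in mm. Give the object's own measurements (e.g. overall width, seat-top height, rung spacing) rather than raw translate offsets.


A single room: four walls, each 2630 mm tall and 237 mm thick, enclosing an outside footprint 5500×4830 mm (x × y), no floor or roof. The front and back walls (−y and +y sides) run the full x-width; the side walls fit between their inner faces. A door opening 949 mm wide and 2049 mm tall is cut through the front wall from the floor up, its −x edge 2470 mm from the wall's −x end.


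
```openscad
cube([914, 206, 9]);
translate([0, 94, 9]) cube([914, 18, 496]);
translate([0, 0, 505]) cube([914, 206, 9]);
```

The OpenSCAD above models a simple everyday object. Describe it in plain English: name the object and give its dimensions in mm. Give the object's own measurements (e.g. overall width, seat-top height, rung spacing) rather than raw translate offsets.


An I-beam lying along x, 914 mm long. Overall section height 514 mm. Two flanges 206 mm wide (y) and 9 mm thick, one on the floor and one at the top; a web 18 mm thick runs between them, centred on the flange width.


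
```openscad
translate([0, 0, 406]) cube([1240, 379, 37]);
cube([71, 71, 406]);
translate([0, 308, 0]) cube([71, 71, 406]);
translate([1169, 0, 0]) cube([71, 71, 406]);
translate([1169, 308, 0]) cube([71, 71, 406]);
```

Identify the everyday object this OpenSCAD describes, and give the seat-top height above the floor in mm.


A bench. The seat-top height is 443 mm.

A long slab on four corner posts — a bench. The slab sits at z = 406 with thickness 37, so the top is 406 + 37 = 443 mm.


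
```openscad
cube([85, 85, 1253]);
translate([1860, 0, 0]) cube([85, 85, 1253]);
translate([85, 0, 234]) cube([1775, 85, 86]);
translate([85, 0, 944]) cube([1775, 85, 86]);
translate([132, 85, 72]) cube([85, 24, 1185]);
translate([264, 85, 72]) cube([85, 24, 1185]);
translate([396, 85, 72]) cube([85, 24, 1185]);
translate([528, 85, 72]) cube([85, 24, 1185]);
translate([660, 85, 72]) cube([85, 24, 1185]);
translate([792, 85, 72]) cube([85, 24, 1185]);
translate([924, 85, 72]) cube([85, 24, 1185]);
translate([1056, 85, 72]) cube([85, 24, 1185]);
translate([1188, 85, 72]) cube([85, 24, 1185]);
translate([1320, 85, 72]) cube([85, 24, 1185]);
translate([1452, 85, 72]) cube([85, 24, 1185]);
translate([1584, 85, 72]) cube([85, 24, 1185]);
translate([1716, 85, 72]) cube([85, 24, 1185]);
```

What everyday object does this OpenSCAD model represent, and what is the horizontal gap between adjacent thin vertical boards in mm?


A fence section. The picket gap is 47 mm.

Two posts, two rails, 13 pickets — a fence section. Span 1775 mm holds 13 pickets of 85 mm with 14 equal gaps: ⌊(1775 − 13·85) / 14⌋ = 47 mm.


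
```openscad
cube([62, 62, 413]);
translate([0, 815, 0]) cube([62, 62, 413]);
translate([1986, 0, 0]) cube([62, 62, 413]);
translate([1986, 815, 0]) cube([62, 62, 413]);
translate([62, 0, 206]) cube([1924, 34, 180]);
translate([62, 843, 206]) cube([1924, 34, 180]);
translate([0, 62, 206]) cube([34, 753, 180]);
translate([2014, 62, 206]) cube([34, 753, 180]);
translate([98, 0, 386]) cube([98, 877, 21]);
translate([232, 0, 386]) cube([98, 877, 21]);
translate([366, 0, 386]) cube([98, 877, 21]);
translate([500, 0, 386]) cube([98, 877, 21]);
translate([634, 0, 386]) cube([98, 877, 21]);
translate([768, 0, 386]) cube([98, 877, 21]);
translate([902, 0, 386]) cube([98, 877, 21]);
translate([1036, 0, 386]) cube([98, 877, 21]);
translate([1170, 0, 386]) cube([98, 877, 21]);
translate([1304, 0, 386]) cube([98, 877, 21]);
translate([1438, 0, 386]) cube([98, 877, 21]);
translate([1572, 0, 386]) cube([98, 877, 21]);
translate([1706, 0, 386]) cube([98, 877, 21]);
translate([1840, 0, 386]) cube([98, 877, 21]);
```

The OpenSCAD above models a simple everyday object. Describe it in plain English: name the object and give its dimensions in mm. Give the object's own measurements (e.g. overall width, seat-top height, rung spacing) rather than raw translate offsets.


A bed frame 2048 mm long (x) by 877 mm wide (y). Four 62×62 mm corner posts, 413 mm tall, at the corners of the footprint. Four rails of 34 mm thickness and 180 mm height run between adjacent posts with their undersides at z = 206 mm, their outer faces flush with the outside of the frame (the two x-running rails run between the posts' inner faces; the two y-running rails run between the posts' inner faces). 14 slats, each 98 mm wide (x) and 21 mm thick, lie across the top of the two x-running rails, running the full 877 mm width of the frame in y; along x they sit between the end posts with a 36 mm gap after the −x posts and between neighbouring slats, leaving 48 mm before the +x posts.


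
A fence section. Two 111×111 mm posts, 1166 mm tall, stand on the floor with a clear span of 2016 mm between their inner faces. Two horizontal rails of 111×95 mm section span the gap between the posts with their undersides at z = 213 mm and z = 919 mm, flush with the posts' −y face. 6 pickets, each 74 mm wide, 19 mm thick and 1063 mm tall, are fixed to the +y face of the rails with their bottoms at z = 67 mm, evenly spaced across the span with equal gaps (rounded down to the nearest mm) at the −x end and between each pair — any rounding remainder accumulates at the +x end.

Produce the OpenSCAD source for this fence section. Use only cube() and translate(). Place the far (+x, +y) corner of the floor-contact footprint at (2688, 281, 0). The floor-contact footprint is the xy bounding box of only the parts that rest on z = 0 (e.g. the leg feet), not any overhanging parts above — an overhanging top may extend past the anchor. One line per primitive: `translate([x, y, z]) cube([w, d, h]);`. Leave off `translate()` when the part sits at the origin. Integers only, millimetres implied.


translate([450, 170, 0]) cube([111, 111, 1166]);
translate([2577, 170, 0]) cube([111, 111, 1166]);
translate([561, 170, 213]) cube([2016, 111, 95]);
translate([561, 170, 919]) cube([2016, 111, 95]);
translate([785, 281, 67]) cube([74, 19, 1063]);
translate([1083, 281, 67]) cube([74, 19, 1063]);
translate([1381, 281, 67]) cube([74, 19, 1063]);
translate([1679, 281, 67]) cube([74, 19, 1063]);
translate([1977, 281, 67]) cube([74, 19, 1063]);
translate([2275, 281, 67]) cube([74, 19, 1063]);


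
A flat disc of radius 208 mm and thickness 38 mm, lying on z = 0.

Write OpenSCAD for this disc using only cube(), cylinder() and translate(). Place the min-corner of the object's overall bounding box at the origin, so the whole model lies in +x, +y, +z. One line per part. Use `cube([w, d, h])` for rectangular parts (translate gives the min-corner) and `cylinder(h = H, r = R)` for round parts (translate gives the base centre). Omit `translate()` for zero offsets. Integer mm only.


translate([208, 208, 0]) cylinder(h = 38, r = 208);


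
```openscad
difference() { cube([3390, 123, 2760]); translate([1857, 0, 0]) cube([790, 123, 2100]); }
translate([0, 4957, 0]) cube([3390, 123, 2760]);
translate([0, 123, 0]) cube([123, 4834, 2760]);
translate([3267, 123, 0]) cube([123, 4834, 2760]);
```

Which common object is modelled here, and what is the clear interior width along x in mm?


A single room. The interior width is 3144 mm.

Four walls enclosing a rectangle with a door in the front wall — a room. Outside width 3390 minus two 123 mm walls gives 3144 mm.


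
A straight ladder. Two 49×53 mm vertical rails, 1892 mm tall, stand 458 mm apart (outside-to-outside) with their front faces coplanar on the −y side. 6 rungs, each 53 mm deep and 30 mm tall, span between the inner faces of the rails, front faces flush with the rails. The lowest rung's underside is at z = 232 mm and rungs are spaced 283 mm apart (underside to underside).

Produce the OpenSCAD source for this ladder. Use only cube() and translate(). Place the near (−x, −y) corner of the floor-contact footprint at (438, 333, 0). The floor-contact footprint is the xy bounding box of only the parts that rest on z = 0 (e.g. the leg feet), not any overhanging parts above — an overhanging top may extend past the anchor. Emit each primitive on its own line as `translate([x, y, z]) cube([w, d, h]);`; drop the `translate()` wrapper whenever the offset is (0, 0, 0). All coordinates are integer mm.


translate([438, 333, 0]) cube([49, 53, 1892]);
translate([847, 333, 0]) cube([49, 53, 1892]);
translate([487, 333, 232]) cube([360, 53, 30]);
translate([487, 333, 515]) cube([360, 53, 30]);
translate([487, 333, 798]) cube([360, 53, 30]);
translate([487, 333, 1081]) cube([360, 53, 30]);
translate([487, 333, 1364]) cube([360, 53, 30]);
translate([487, 333, 1647]) cube([360, 53, 30]);


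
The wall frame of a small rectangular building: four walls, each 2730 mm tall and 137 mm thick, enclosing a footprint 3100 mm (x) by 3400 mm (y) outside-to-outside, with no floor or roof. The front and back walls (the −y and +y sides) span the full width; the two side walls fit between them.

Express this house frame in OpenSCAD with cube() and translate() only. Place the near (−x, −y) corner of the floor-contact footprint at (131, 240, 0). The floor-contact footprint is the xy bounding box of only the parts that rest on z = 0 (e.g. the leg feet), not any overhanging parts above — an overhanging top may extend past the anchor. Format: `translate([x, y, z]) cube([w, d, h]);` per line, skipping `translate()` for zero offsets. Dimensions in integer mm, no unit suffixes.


translate([131, 240, 0]) cube([3100, 137, 2730]);
translate([131, 3503, 0]) cube([3100, 137, 2730]);
translate([131, 377, 0]) cube([137, 3126, 2730]);
translate([3094, 377, 0]) cube([137, 3126, 2730]);


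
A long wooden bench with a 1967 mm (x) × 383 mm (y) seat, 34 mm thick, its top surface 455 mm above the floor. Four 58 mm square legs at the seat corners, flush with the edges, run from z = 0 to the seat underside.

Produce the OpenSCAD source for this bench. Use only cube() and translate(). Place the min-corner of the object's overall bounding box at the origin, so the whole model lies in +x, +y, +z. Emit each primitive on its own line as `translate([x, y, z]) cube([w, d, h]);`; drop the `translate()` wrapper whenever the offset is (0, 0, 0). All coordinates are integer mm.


translate([0, 0, 421]) cube([1967, 383, 34]);
cube([58, 58, 421]);
translate([0, 325, 0]) cube([58, 58, 421]);
translate([1909, 0, 0]) cube([58, 58, 421]);
translate([1909, 325, 0]) cube([58, 58, 421]);
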